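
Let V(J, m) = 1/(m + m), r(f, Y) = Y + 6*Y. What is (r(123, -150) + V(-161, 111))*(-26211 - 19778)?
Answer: 10719989911/222 ≈ 4.8288e+7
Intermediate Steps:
r(f, Y) = 7*Y
V(J, m) = 1/(2*m)
(r(123, -150) + V(-161, 111))*(-26211 - 19778) = (7*(-150) + (1/2)/111)*(-26211 - 19778) = (-1050 + (1/2)*(1/111))*(-45989) = (-1050 + 1/222)*(-45989) = -233099/222*(-45989) = 10719989911/222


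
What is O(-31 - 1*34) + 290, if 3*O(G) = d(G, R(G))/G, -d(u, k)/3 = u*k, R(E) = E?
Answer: 355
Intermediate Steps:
d(u, k) = -3*k*u (d(u, k) = -3*u*k = -3*k*u)
O(G) = -G (O(G) = ((-3*G*G)/G)/3 = ((-3*G²)/G)/3 = (-3*G)/3 = -G)
O(-31 - 1*34) + 290 = -(-31 - 1*34) + 290 = -(-31 - 34) + 290 = -1*(-65) + 290 = 65 + 290 = 355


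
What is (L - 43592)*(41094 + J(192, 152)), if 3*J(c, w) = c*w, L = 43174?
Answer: -21243596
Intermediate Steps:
J(c, w) = c*w/3 (J(c, w) = (c*w)/3 = c*w/3)
(L - 43592)*(41094 + J(192, 152)) = (43174 - 43592)*(41094 + (⅓)*192*152) = -418*(41094 + 9728) = -418*50822 = -21243596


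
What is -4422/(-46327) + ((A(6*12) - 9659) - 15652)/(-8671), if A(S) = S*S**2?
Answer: -16080534237/401701417 ≈ -40.031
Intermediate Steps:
A(S) = S**3
-4422/(-46327) + ((A(6*12) - 9659) - 15652)/(-8671) = -4422/(-46327) + (((6*12)**3 - 9659) - 15652)/(-8671) = -4422*(-1/46327) + ((72**3 - 9659) - 15652)*(-1/8671) = 4422/46327 + ((373248 - 9659) - 15652)*(-1/8671) = 4422/46327 + (363589 - 15652)*(-1/8671) = 4422/46327 + 347937*(-1/8671) = 4422/46327 - 347937/8671 = -16080534237/401701417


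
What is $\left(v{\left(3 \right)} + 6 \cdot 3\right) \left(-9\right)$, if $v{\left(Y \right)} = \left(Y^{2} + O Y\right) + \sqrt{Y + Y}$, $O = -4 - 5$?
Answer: $- 9 \sqrt{6} \approx -22.045$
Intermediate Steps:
$O = -9$
$v{\left(Y \right)} = Y^{2} - 9 Y + \sqrt{2} \sqrt{Y}$ ($v{\left(Y \right)} = \left(Y^{2} - 9 Y\right) + \sqrt{Y + Y} = \left(Y^{2} - 9 Y\right) + \sqrt{2 Y} = \left(Y^{2} - 9 Y\right) + \sqrt{2} \sqrt{Y} = Y^{2} - 9 Y + \sqrt{2} \sqrt{Y}$)
$\left(v{\left(3 \right)} + 6 \cdot 3\right) \left(-9\right) = \left(\left(3^{2} - 27 + \sqrt{2} \sqrt{3}\right) + 6 \cdot 3\right) \left(-9\right) = \left(\left(9 - 27 + \sqrt{6}\right) + 18\right) \left(-9\right) = \left(\left(-18 + \sqrt{6}\right) + 18\right) \left(-9\right) = \sqrt{6} \left(-9\right) = - 9 \sqrt{6}$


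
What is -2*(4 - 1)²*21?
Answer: -378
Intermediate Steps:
-2*(4 - 1)²*21 = -2*3²*21 = -2*9*21 = -18*21 = -378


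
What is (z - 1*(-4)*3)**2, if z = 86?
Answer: 9604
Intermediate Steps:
(z - 1*(-4)*3)**2 = (86 - 1*(-4)*3)**2 = (86 + 4*3)**2 = (86 + 12)**2 = 98**2 = 9604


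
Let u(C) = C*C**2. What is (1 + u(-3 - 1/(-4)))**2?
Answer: 1605289/4096 ≈ 391.92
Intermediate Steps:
u(C) = C**3
(1 + u(-3 - 1/(-4)))**2 = (1 + (-3 - 1/(-4))**3)**2 = (1 + (-3 - 1*(-1/4))**3)**2 = (1 + (-3 + 1/4)**3)**2 = (1 + (-11/4)**3)**2 = (1 - 1331/64)**2 = (-1267/64)**2 = 1605289/4096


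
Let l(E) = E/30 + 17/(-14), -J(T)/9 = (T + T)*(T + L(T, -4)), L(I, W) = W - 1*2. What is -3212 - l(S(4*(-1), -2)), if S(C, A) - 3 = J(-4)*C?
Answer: -115741/35 ≈ -3306.9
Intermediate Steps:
L(I, W) = -2 + W (L(I, W) = W - 2 = -2 + W)
J(T) = -18*T*(-6 + T) (J(T) = -9*(T + T)*(T + (-2 - 4)) = -9*2*T*(T - 6) = -9*2*T*(-6 + T) = -18*T*(-6 + T))
S(C, A) = 3 - 720*C (S(C, A) = 3 + (18*(-4)*(6 - 1*(-4)))*C = 3 + (18*(-4)*(6 + 4))*C = 3 + (18*(-4)*10)*C = 3 - 720*C)
l(E) = -17/14 + E/30 (l(E) = E*(1/30) + 17*(-1/14) = E/30 - 17/14 = -17/14 + E/30)
-3212 - l(S(4*(-1), -2)) = -3212 - (-17/14 + (3 - 2880*(-1))/30) = -3212 - (-17/14 + (3 - 720*(-4))/30) = -3212 - (-17/14 + (3 + 2880)/30) = -3212 - (-17/14 + (1/30)*2883) = -3212 - (-17/14 + 961/10) = -3212 - 1*3321/35 = -3212 - 3321/35 = -115741/35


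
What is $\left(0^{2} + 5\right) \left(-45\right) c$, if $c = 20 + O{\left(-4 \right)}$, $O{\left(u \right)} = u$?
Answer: $-3600$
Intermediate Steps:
$c = 16$ ($c = 20 - 4 = 16$)
$\left(0^{2} + 5\right) \left(-45\right) c = \left(0^{2} + 5\right) \left(-45\right) 16 = \left(0 + 5\right) \left(-45\right) 16 = 5 \left(-45\right) 16 = \left(-225\right) 16 = -3600$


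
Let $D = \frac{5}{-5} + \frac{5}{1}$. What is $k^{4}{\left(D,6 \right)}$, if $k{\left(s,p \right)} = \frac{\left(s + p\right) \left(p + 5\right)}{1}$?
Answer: $146410000$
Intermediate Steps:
$D = 4$ ($D = 5 \left(- \frac{1}{5}\right) + 5 \cdot 1 = -1 + 5 = 4$)
$k{\left(s,p \right)} = \left(5 + p\right) \left(p + s\right)$ ($k{\left(s,p \right)} = \left(p + s\right) \left(5 + p\right) 1 = \left(5 + p\right) \left(p + s\right) 1 = \left(5 + p\right) \left(p + s\right)$)
$k^{4}{\left(D,6 \right)} = \left(6^{2} + 5 \cdot 6 + 5 \cdot 4 + 6 \cdot 4\right)^{4} = \left(36 + 30 + 20 + 24\right)^{4} = 110^{4} = 146410000$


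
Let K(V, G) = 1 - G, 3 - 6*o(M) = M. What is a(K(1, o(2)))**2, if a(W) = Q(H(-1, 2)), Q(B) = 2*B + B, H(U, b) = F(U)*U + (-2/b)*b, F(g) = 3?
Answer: 225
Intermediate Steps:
o(M) = 1/2 - M/6
H(U, b) = -2 + 3*U (H(U, b) = 3*U + (-2/b)*b = 3*U - 2 = -2 + 3*U)
Q(B) = 3*B
a(W) = -15 (a(W) = 3*(-2 + 3*(-1)) = 3*(-2 - 3) = 3*(-5) = -15)
a(K(1, o(2)))**2 = (-15)**2 = 225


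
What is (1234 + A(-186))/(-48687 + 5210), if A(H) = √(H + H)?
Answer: -1234/43477 - 2*I*√93/43477 ≈ -0.028383 - 0.00044362*I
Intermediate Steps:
A(H) = √2*√H (A(H) = √(2*H) = √2*√H)
(1234 + A(-186))/(-48687 + 5210) = (1234 + √2*√(-186))/(-48687 + 5210) = (1234 + √2*(I*√186))/(-43477) = (1234 + 2*I*√93)*(-1/43477) = -1234/43477 - 2*I*√93/43477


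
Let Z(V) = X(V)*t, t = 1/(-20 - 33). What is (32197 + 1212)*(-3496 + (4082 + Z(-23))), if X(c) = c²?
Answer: 1019943361/53 ≈ 1.9244e+7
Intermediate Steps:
t = -1/53 (t = 1/(-53) = -1/53 ≈ -0.018868)
Z(V) = -V²/53 (Z(V) = V²*(-1/53) = -V²/53)
(32197 + 1212)*(-3496 + (4082 + Z(-23))) = (32197 + 1212)*(-3496 + (4082 - 1/53*(-23)²)) = 33409*(-3496 + (4082 - 1/53*529)) = 33409*(-3496 + (4082 - 529/53)) = 33409*(-3496 + 215817/53) = 33409*(30529/53) = 1019943361/53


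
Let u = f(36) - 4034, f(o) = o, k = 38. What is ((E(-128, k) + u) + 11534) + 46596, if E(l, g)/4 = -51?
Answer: 53928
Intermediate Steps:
E(l, g) = -204 (E(l, g) = 4*(-51) = -204)
u = -3998 (u = 36 - 4034 = -3998)
((E(-128, k) + u) + 11534) + 46596 = ((-204 - 3998) + 11534) + 46596 = (-4202 + 11534) + 46596 = 7332 + 46596 = 53928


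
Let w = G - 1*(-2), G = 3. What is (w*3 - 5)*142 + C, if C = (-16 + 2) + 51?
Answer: 1457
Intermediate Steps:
C = 37 (C = -14 + 51 = 37)
w = 5 (w = 3 - 1*(-2) = 3 + 2 = 5)
(w*3 - 5)*142 + C = (5*3 - 5)*142 + 37 = (15 - 5)*142 + 37 = 10*142 + 37 = 1420 + 37 = 1457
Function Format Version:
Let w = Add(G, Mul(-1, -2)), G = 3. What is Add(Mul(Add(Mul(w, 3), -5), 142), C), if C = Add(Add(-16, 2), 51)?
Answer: 1457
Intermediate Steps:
C = 37 (C = Add(-14, 51) = 37)
w = 5 (w = Add(3, Mul(-1, -2)) = Add(3, 2) = 5)
Add(Mul(Add(Mul(w, 3), -5), 142), C) = Add(Mul(Add(Mul(5, 3), -5), 142), 37) = Add(Mul(Add(15, -5), 142), 37) = Add(Mul(10, 142), 37) = Add(1420, 37) = 1457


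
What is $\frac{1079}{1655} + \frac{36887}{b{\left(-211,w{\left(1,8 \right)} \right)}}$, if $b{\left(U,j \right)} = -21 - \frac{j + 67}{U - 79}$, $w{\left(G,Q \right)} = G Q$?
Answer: $- \frac{3539485093}{1990965} \approx -1777.8$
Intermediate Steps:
$b{\left(U,j \right)} = -21 - \frac{67 + j}{-79 + U}$
$\frac{1079}{1655} + \frac{36887}{b{\left(-211,w{\left(1,8 \right)} \right)}} = \frac{1079}{1655} + \frac{36887}{\frac{1}{-79 - 211} \left(1592 - 1 \cdot 8 - -4431\right)} = 1079 \cdot \frac{1}{1655} + \frac{36887}{\frac{1}{-290} \left(1592 - 8 + 4431\right)} = \frac{1079}{1655} + \frac{36887}{\left(- \frac{1}{290}\right) \left(1592 - 8 + 4431\right)} = \frac{1079}{1655} + \frac{36887}{\left(- \frac{1}{290}\right) 6015} = \frac{1079}{1655} + \frac{36887}{- \frac{1203}{58}} = \frac{1079}{1655} + 36887 \left(- \frac{58}{1203}\right) = \frac{1079}{1655} - \frac{2139446}{1203} = - \frac{3539485093}{1990965}$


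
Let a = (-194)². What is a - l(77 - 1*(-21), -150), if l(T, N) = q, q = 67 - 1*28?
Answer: 37597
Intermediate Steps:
q = 39 (q = 67 - 28 = 39)
a = 37636
l(T, N) = 39
a - l(77 - 1*(-21), -150) = 37636 - 1*39 = 37636 - 39 = 37597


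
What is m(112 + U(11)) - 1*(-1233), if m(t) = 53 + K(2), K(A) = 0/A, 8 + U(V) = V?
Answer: 1286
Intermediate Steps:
U(V) = -8 + V
K(A) = 0
m(t) = 53 (m(t) = 53 + 0 = 53)
m(112 + U(11)) - 1*(-1233) = 53 - 1*(-1233) = 53 + 1233 = 1286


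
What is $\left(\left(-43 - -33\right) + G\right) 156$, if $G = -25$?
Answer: $-5460$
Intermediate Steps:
$\left(\left(-43 - -33\right) + G\right) 156 = \left(\left(-43 - -33\right) - 25\right) 156 = \left(\left(-43 + 33\right) - 25\right) 156 = \left(-10 - 25\right) 156 = \left(-35\right) 156 = -5460$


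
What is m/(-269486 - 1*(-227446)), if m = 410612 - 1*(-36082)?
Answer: -223347/21020 ≈ -10.625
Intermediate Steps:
m = 446694 (m = 410612 + 36082 = 446694)
m/(-269486 - 1*(-227446)) = 446694/(-269486 - 1*(-227446)) = 446694/(-269486 + 227446) = 446694/(-42040) = 446694*(-1/42040) = -223347/21020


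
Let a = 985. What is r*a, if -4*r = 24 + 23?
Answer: -46295/4 ≈ -11574.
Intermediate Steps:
r = -47/4 (r = -(24 + 23)/4 = -¼*47 = -47/4 ≈ -11.750)
r*a = -47/4*985 = -46295/4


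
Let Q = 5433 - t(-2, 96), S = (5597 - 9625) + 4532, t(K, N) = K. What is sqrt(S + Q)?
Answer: sqrt(5939) ≈ 77.065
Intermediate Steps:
S = 504 (S = -4028 + 4532 = 504)
Q = 5435 (Q = 5433 - 1*(-2) = 5433 + 2 = 5435)
sqrt(S + Q) = sqrt(504 + 5435) = sqrt(5939)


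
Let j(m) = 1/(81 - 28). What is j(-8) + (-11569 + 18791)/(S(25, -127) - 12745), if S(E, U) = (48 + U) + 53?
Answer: -369995/676863 ≈ -0.54663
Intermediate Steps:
S(E, U) = 101 + U
j(m) = 1/53
j(-8) + (-11569 + 18791)/(S(25, -127) - 12745) = 1/53 + (-11569 + 18791)/((101 - 127) - 12745) = 1/53 + 7222/(-26 - 12745) = 1/53 + 7222/(-12771) = 1/53 + 7222*(-1/12771) = 1/53 - 7222/12771 = -369995/676863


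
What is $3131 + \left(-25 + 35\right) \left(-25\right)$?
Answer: $2881$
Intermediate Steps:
$3131 + \left(-25 + 35\right) \left(-25\right) = 3131 + 10 \left(-25\right) = 3131 - 250 = 2881$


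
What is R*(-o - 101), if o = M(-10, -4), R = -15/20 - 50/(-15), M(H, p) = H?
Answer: -2821/12 ≈ -235.08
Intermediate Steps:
R = 31/12 (R = -15*1/20 - 50*(-1/15) = -¾ + 10/3 = 31/12 ≈ 2.5833)
o = -10
R*(-o - 101) = 31*(-1*(-10) - 101)/12 = 31*(10 - 101)/12 = (31/12)*(-91) = -2821/12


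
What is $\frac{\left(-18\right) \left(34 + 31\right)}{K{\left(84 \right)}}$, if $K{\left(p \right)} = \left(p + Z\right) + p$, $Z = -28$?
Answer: $- \frac{117}{14} \approx -8.3571$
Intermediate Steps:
$K{\left(p \right)} = -28 + 2 p$ ($K{\left(p \right)} = \left(p - 28\right) + p = \left(-28 + p\right) + p = -28 + 2 p$)
$\frac{\left(-18\right) \left(34 + 31\right)}{K{\left(84 \right)}} = \frac{\left(-18\right) \left(34 + 31\right)}{-28 + 2 \cdot 84} = \frac{\left(-18\right) 65}{-28 + 168} = - \frac{1170}{140} = \left(-1170\right) \frac{1}{140} = - \frac{117}{14}$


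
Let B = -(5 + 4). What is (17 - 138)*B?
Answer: 1089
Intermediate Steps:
B = -9 (B = -1*9 = -9)
(17 - 138)*B = (17 - 138)*(-9) = -121*(-9) = 1089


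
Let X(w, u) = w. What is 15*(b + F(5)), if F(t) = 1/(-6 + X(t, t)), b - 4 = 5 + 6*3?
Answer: 390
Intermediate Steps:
b = 27 (b = 4 + (5 + 6*3) = 4 + (5 + 18) = 4 + 23 = 27)
F(t) = 1/(-6 + t)
15*(b + F(5)) = 15*(27 + 1/(-6 + 5)) = 15*(27 + 1/(-1)) = 15*(27 - 1) = 15*26 = 390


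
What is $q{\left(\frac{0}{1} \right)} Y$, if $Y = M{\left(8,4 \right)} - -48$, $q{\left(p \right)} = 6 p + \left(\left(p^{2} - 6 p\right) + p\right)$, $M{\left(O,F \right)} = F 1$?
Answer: $0$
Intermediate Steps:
$M{\left(O,F \right)} = F$
$q{\left(p \right)} = p + p^{2}$ ($q{\left(p \right)} = 6 p + \left(p^{2} - 5 p\right) = p + p^{2}$)
$Y = 52$ ($Y = 4 - -48 = 4 + 48 = 52$)
$q{\left(\frac{0}{1} \right)} Y = \frac{0}{1} \left(1 + \frac{0}{1}\right) 52 = 0 \cdot 1 \left(1 + 0 \cdot 1\right) 52 = 0 \left(1 + 0\right) 52 = 0 \cdot 1 \cdot 52 = 0 \cdot 52 = 0$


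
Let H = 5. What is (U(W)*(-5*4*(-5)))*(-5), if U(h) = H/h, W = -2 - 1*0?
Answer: 1250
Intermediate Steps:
W = -2 (W = -2 + 0 = -2)
U(h) = 5/h
(U(W)*(-5*4*(-5)))*(-5) = ((5/(-2))*(-5*4*(-5)))*(-5) = ((5*(-1/2))*(-20*(-5)))*(-5) = -5/2*100*(-5) = -250*(-5) = 1250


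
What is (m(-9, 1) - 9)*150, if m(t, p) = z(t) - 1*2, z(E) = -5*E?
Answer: 5100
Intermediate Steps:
m(t, p) = -2 - 5*t (m(t, p) = -5*t - 1*2 = -5*t - 2 = -2 - 5*t)
(m(-9, 1) - 9)*150 = ((-2 - 5*(-9)) - 9)*150 = ((-2 + 45) - 9)*150 = (43 - 9)*150 = 34*150 = 5100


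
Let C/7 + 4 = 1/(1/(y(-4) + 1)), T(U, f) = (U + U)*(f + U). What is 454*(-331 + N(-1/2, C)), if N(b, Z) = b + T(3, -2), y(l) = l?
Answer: -147777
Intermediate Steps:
T(U, f) = 2*U*(U + f) (T(U, f) = (2*U)*(U + f) = 2*U*(U + f))
C = -49 (C = -28 + 7/(1/(-4 + 1)) = -28 + 7/(1/(-3)) = -28 + 7/(-⅓) = -28 + 7*(-3) = -28 - 21 = -49)
N(b, Z) = 6 + b (N(b, Z) = b + 2*3*(3 - 2) = b + 2*3*1 = b + 6 = 6 + b)
454*(-331 + N(-1/2, C)) = 454*(-331 + (6 - 1/2)) = 454*(-331 + (6 - 1*½)) = 454*(-331 + (6 - ½)) = 454*(-331 + 11/2) = 454*(-651/2) = -147777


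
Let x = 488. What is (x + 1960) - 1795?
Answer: 653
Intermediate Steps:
(x + 1960) - 1795 = (488 + 1960) - 1795 = 2448 - 1795 = 653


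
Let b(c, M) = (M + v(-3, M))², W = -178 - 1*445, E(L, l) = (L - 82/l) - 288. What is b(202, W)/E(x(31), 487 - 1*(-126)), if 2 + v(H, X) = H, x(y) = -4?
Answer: -120878696/89539 ≈ -1350.0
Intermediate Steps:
v(H, X) = -2 + H
E(L, l) = -288 + L - 82/l
W = -623 (W = -178 - 445 = -623)
b(c, M) = (-5 + M)² (b(c, M) = (M + (-2 - 3))² = (M - 5)² = (-5 + M)²)
b(202, W)/E(x(31), 487 - 1*(-126)) = (-5 - 623)²/(-288 - 4 - 82/(487 - 1*(-126))) = (-628)²/(-288 - 4 - 82/(487 + 126)) = 394384/(-288 - 4 - 82/613) = 394384/(-179078/613) = 394384*(-613/179078) = -120878696/89539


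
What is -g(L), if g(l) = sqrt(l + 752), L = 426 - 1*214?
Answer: -2*sqrt(241) ≈ -31.048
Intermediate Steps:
L = 212 (L = 426 - 214 = 212)
g(l) = sqrt(752 + l)
-g(L) = -sqrt(752 + 212) = -sqrt(964) = -2*sqrt(241)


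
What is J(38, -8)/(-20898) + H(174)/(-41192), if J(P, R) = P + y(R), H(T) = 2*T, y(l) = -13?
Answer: -518894/53801901 ≈ -0.0096445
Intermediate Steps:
J(P, R) = -13 + P (J(P, R) = P - 13 = -13 + P)
J(38, -8)/(-20898) + H(174)/(-41192) = (-13 + 38)/(-20898) + (2*174)/(-41192) = 25*(-1/20898) + 348*(-1/41192) = -25/20898 - 87/10298 = -518894/53801901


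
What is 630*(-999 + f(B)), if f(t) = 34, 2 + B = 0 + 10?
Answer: -607950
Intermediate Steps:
B = 8 (B = -2 + (0 + 10) = -2 + 10 = 8)
630*(-999 + f(B)) = 630*(-999 + 34) = 630*(-965) = -607950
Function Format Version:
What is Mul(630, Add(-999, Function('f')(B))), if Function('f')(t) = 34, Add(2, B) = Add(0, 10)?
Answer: -607950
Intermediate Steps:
B = 8 (B = Add(-2, Add(0, 10)) = Add(-2, 10) = 8)
Mul(630, Add(-999, Function('f')(B))) = Mul(630, Add(-999, 34)) = Mul(630, -965) = -607950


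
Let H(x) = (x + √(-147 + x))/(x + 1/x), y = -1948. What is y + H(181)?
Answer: -63787615/32762 + 181*√34/32762 ≈ -1947.0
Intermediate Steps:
H(x) = (x + √(-147 + x))/(x + 1/x)
y + H(181) = -1948 + 181*(181 + √(-147 + 181))/(1 + 181²) = -1948 + 181*(181 + √34)/(1 + 32761) = -1948 + 181*(181 + √34)/32762 = -1948 + 181*(1/32762)*(181 + √34) = -1948 + (32761/32762 + 181*√34/32762) = -63787615/32762 + 181*√34/32762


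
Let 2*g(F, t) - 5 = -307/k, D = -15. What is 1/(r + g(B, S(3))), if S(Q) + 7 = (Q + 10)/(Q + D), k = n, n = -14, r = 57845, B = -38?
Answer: 28/1620037 ≈ 1.7284e-5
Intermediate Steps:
k = -14
S(Q) = -7 + (10 + Q)/(-15 + Q) (S(Q) = -7 + (Q + 10)/(Q - 15) = -7 + (10 + Q)/(-15 + Q))
g(F, t) = 377/28 (g(F, t) = 5/2 + (-307/(-14))/2 = 5/2 + (-307*(-1/14))/2 = 5/2 + (1/2)*(307/14) = 5/2 + 307/28 = 377/28)
1/(r + g(B, S(3))) = 1/(57845 + 377/28) = 1/(1620037/28) = 28/1620037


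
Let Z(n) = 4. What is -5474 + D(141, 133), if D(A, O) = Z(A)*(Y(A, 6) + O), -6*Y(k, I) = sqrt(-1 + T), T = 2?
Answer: -14828/3 ≈ -4942.7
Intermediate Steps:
Y(k, I) = -1/6 (Y(k, I) = -sqrt(-1 + 2)/6 = -sqrt(1)/6 = -1/6*1 = -1/6)
D(A, O) = -2/3 + 4*O (D(A, O) = 4*(-1/6 + O) = -2/3 + 4*O)
-5474 + D(141, 133) = -5474 + (-2/3 + 4*133) = -5474 + (-2/3 + 532) = -5474 + 1594/3 = -14828/3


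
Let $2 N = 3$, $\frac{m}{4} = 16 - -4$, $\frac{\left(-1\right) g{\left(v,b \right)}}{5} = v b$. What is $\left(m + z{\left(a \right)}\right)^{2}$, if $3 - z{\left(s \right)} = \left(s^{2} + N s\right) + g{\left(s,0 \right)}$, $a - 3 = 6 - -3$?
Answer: $6241$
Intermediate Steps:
$g{\left(v,b \right)} = - 5 b v$ ($g{\left(v,b \right)} = - 5 v b = - 5 b v$)
$m = 80$ ($m = 4 \left(16 - -4\right) = 4 \left(16 + 4\right) = 4 \cdot 20 = 80$)
$N = \frac{3}{2}$ ($N = \frac{1}{2} \cdot 3 = \frac{3}{2} \approx 1.5$)
$a = 12$ ($a = 3 + \left(6 - -3\right) = 3 + \left(6 + 3\right) = 3 + 9 = 12$)
$z{\left(s \right)} = 3 - s^{2} - \frac{3 s}{2}$ ($z{\left(s \right)} = 3 - \left(\left(s^{2} + \frac{3 s}{2}\right) - 0 s\right) = 3 - \left(\left(s^{2} + \frac{3 s}{2}\right) + 0\right) = 3 - \left(s^{2} + \frac{3 s}{2}\right) = 3 - s^{2} - \frac{3 s}{2}$)
$\left(m + z{\left(a \right)}\right)^{2} = \left(80 - 159\right)^{2} = \left(-79\right)^{2} = 6241$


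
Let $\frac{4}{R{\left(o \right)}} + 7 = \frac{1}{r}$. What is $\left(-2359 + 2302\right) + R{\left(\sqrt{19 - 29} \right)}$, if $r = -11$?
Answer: $- \frac{2245}{39} \approx -57.564$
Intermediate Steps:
$R{\left(o \right)} = - \frac{22}{39}$ ($R{\left(o \right)} = \frac{4}{-7 + \frac{1}{-11}} = \frac{4}{-7 - \frac{1}{11}} = \frac{4}{- \frac{78}{11}} = 4 \left(- \frac{11}{78}\right) = - \frac{22}{39}$)
$\left(-2359 + 2302\right) + R{\left(\sqrt{19 - 29} \right)} = \left(-2359 + 2302\right) - \frac{22}{39} = -57 - \frac{22}{39} = - \frac{2245}{39}$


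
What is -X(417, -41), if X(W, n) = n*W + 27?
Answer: 17070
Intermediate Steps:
X(W, n) = 27 + W*n (X(W, n) = W*n + 27 = 27 + W*n)
-X(417, -41) = -(27 + 417*(-41)) = -(27 - 17097) = -1*(-17070) = 17070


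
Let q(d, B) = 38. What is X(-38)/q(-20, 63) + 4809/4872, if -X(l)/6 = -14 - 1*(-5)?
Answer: 10615/4408 ≈ 2.4081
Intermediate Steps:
X(l) = 54 (X(l) = -6*(-14 - 1*(-5)) = -6*(-14 + 5) = -6*(-9) = 54)
X(-38)/q(-20, 63) + 4809/4872 = 54/38 + 4809/4872 = 54*(1/38) + 4809*(1/4872) = 27/19 + 229/232 = 10615/4408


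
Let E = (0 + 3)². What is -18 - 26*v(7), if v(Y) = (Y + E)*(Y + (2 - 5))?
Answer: -1682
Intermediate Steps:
E = 9 (E = 3² = 9)
v(Y) = (-3 + Y)*(9 + Y) (v(Y) = (Y + 9)*(Y + (2 - 5)) = (9 + Y)*(Y - 3) = (9 + Y)*(-3 + Y) = (-3 + Y)*(9 + Y))
-18 - 26*v(7) = -18 - 26*(-27 + 7² + 6*7) = -18 - 26*(-27 + 49 + 42) = -18 - 26*64 = -18 - 1664 = -1682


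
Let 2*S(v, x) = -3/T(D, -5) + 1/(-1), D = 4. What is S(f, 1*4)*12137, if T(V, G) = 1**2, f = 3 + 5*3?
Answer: -24274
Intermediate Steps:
f = 18 (f = 3 + 15 = 18)
T(V, G) = 1
S(v, x) = -2 (S(v, x) = (-3/1 + 1/(-1))/2 = (-3*1 + 1*(-1))/2 = (-3 - 1)/2 = (1/2)*(-4) = -2)
S(f, 1*4)*12137 = -2*12137 = -24274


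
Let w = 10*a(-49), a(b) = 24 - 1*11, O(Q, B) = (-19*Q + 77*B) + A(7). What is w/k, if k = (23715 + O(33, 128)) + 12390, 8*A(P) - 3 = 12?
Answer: 80/27899 ≈ 0.0028675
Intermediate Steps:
A(P) = 15/8 (A(P) = 3/8 + (⅛)*12 = 3/8 + 3/2 = 15/8)
O(Q, B) = 15/8 - 19*Q + 77*B (O(Q, B) = (-19*Q + 77*B) + 15/8 = 15/8 - 19*Q + 77*B)
a(b) = 13 (a(b) = 24 - 11 = 13)
k = 362687/8 (k = (23715 + (15/8 - 19*33 + 77*128)) + 12390 = (23715 + (15/8 - 627 + 9856)) + 12390 = (23715 + 73847/8) + 12390 = 263567/8 + 12390 = 362687/8 ≈ 45336.)
w = 130 (w = 10*13 = 130)
w/k = 130/(362687/8) = 130*(8/362687) = 80/27899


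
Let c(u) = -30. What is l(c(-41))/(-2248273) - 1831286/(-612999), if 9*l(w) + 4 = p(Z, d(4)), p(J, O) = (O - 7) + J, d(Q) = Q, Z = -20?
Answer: 4117232708075/1378189100727 ≈ 2.9874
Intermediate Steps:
p(J, O) = -7 + J + O (p(J, O) = (-7 + O) + J = -7 + J + O)
l(w) = -3 (l(w) = -4/9 + (-7 - 20 + 4)/9 = -4/9 + (1/9)*(-23) = -4/9 - 23/9 = -3)
l(c(-41))/(-2248273) - 1831286/(-612999) = -3/(-2248273) - 1831286/(-612999) = -3*(-1/2248273) - 1831286*(-1/612999) = 3/2248273 + 1831286/612999 = 4117232708075/1378189100727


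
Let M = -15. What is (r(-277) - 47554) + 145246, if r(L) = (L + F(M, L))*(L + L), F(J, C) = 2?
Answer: 250042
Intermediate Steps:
r(L) = 2*L*(2 + L) (r(L) = (L + 2)*(L + L) = (2 + L)*(2*L) = 2*L*(2 + L))
(r(-277) - 47554) + 145246 = (2*(-277)*(2 - 277) - 47554) + 145246 = (2*(-277)*(-275) - 47554) + 145246 = (152350 - 47554) + 145246 = 104796 + 145246 = 250042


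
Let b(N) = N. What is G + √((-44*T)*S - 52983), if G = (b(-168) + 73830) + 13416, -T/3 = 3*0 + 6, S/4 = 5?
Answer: 87078 + 3*I*√4127 ≈ 87078.0 + 192.73*I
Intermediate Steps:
S = 20 (S = 4*5 = 20)
T = -18 (T = -3*(3*0 + 6) = -3*(0 + 6) = -3*6 = -18)
G = 87078 (G = (-168 + 73830) + 13416 = 73662 + 13416 = 87078)
G + √((-44*T)*S - 52983) = 87078 + √(-44*(-18)*20 - 52983) = 87078 + √(792*20 - 52983) = 87078 + √(15840 - 52983) = 87078 + √(-37143) = 87078 + 3*I*√4127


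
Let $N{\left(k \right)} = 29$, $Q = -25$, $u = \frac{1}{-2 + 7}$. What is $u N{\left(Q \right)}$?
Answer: $\frac{29}{5} \approx 5.8$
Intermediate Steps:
$u = \frac{1}{5} \approx 0.2$
$u N{\left(Q \right)} = \frac{1}{5} \cdot 29 = \frac{29}{5}$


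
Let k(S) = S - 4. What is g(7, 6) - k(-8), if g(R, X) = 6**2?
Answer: 48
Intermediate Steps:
g(R, X) = 36
k(S) = -4 + S
g(7, 6) - k(-8) = 36 - (-4 - 8) = 36 - 1*(-12) = 36 + 12 = 48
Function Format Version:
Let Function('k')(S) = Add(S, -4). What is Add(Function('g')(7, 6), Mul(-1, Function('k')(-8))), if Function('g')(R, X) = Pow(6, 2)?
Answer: 48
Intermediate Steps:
Function('g')(R, X) = 36
Function('k')(S) = Add(-4, S)
Add(Function('g')(7, 6), Mul(-1, Function('k')(-8))) = Add(36, Mul(-1, Add(-4, -8))) = Add(36, Mul(-1, -12)) = Add(36, 12) = 48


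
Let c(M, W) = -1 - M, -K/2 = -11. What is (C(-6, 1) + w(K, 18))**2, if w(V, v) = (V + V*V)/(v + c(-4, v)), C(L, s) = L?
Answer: 144400/441 ≈ 327.44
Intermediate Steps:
K = 22 (K = -2*(-11) = 22)
w(V, v) = (V + V**2)/(3 + v) (w(V, v) = (V + V*V)/(v + (-1 - 1*(-4))) = (V + V**2)/(v + (-1 + 4)) = (V + V**2)/(v + 3) = (V + V**2)/(3 + v))
(C(-6, 1) + w(K, 18))**2 = (-6 + 22*(1 + 22)/(3 + 18))**2 = (-6 + 22*23/21)**2 = (-6 + 22*(1/21)*23)**2 = (-6 + 506/21)**2 = (380/21)**2 = 144400/441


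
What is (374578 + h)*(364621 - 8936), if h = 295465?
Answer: 238324244455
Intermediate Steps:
(374578 + h)*(364621 - 8936) = (374578 + 295465)*(364621 - 8936) = 670043*355685 = 238324244455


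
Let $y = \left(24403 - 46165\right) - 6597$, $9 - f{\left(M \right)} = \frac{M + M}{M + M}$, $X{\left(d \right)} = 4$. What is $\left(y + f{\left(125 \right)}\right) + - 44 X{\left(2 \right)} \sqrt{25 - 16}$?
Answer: $-28879$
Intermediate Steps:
$f{\left(M \right)} = 8$ ($f{\left(M \right)} = 9 - \frac{M + M}{M + M} = 9 - \frac{2 M}{2 M} = 9 - 2 M \frac{1}{2 M} = 9 - 1 = 8$)
$y = -28359$ ($y = \left(24403 - 46165\right) - 6597 = -21762 - 6597 = -28359$)
$\left(y + f{\left(125 \right)}\right) + - 44 X{\left(2 \right)} \sqrt{25 - 16} = \left(-28359 + 8\right) + \left(-44\right) 4 \sqrt{25 - 16} = -28351 - 176 \sqrt{9} = -28351 - 528 = -28879$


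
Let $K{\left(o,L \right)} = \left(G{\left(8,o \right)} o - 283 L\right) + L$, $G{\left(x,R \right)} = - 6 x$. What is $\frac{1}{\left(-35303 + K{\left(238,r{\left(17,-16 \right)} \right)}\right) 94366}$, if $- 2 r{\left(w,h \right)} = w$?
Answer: $- \frac{1}{4183244780} \approx -2.3905 \cdot 10^{-10}$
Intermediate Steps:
$r{\left(w,h \right)} = - \frac{w}{2}$
$K{\left(o,L \right)} = - 282 L - 48 o$ ($K{\left(o,L \right)} = \left(\left(-6\right) 8 o - 283 L\right) + L = \left(- 48 o - 283 L\right) + L = \left(- 283 L - 48 o\right) + L = - 282 L - 48 o$)
$\frac{1}{\left(-35303 + K{\left(238,r{\left(17,-16 \right)} \right)}\right) 94366} = \frac{1}{\left(-35303 - \left(11424 + 282 \left(\left(- \frac{1}{2}\right) 17\right)\right)\right) 94366} = \frac{1}{-35303 - 9027} \cdot \frac{1}{94366} = \frac{1}{-44330} \cdot \frac{1}{94366} = \left(- \frac{1}{44330}\right) \frac{1}{94366} = - \frac{1}{4183244780}$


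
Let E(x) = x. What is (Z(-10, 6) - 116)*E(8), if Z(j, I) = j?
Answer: -1008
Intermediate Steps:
(Z(-10, 6) - 116)*E(8) = (-10 - 116)*8 = -126*8 = -1008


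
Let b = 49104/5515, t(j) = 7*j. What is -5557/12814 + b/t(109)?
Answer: -22754331709/53920607230 ≈ -0.42200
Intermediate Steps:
b = 49104/5515 (b = 49104*(1/5515) = 49104/5515 ≈ 8.9037)
-5557/12814 + b/t(109) = -5557/12814 + 49104/(5515*((7*109))) = -5557*1/12814 + (49104/5515)/763 = -5557/12814 + (49104/5515)*(1/763) = -5557/12814 + 49104/4207945 = -22754331709/53920607230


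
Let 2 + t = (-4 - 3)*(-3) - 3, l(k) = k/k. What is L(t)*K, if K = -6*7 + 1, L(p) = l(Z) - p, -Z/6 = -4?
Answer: 615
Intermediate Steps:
Z = 24 (Z = -6*(-4) = 24)
l(k) = 1
t = 16 (t = -2 + ((-4 - 3)*(-3) - 3) = -2 + (-7*(-3) - 3) = -2 + (21 - 3) = -2 + 18 = 16)
L(p) = 1 - p
K = -41 (K = -42 + 1 = -41)
L(t)*K = (1 - 1*16)*(-41) = (1 - 16)*(-41) = -15*(-41) = 615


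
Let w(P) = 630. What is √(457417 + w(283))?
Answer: √458047 ≈ 676.79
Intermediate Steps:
√(457417 + w(283)) = √(457417 + 630) = √458047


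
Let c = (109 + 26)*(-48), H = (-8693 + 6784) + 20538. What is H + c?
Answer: 12149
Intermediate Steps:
H = 18629 (H = -1909 + 20538 = 18629)
c = -6480 (c = 135*(-48) = -6480)
H + c = 18629 - 6480 = 12149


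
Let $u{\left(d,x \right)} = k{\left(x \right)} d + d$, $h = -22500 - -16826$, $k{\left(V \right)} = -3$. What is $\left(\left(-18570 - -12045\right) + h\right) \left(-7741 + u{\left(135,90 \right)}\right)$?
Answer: $97726189$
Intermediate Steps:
$h = -5674$ ($h = -22500 + 16826 = -5674$)
$u{\left(d,x \right)} = - 2 d$ ($u{\left(d,x \right)} = - 3 d + d = - 2 d$)
$\left(\left(-18570 - -12045\right) + h\right) \left(-7741 + u{\left(135,90 \right)}\right) = \left(\left(-18570 - -12045\right) - 5674\right) \left(-7741 - 270\right) = \left(\left(-18570 + 12045\right) - 5674\right) \left(-7741 - 270\right) = \left(-6525 - 5674\right) \left(-8011\right) = \left(-12199\right) \left(-8011\right) = 97726189$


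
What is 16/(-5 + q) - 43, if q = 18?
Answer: -543/13 ≈ -41.769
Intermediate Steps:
16/(-5 + q) - 43 = 16/(-5 + 18) - 43 = 16/13 - 43 = -543/13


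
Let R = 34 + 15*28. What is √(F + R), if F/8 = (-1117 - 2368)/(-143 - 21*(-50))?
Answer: √348195486/907 ≈ 20.573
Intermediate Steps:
F = -27880/907 (F = 8*((-1117 - 2368)/(-143 - 21*(-50))) = 8*(-3485/(-143 + 1050)) = 8*(-3485/907) = -27880/907 ≈ -30.739)
R = 454 (R = 34 + 420 = 454)
√(F + R) = √(-27880/907 + 454) = √(383898/907) = √348195486/907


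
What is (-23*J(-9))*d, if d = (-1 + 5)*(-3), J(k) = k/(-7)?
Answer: 2484/7 ≈ 354.86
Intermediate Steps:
J(k) = -k/7 (J(k) = k*(-⅐) = -k/7)
d = -12 (d = 4*(-3) = -12)
(-23*J(-9))*d = -(-23)*(-9)/7*(-12) = -23*9/7*(-12) = -207/7*(-12) = 2484/7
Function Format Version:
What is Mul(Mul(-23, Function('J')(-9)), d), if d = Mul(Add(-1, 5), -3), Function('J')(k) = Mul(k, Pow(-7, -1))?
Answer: Rational(2484, 7) ≈ 354.86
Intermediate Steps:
Function('J')(k) = Mul(Rational(-1, 7), k) (Function('J')(k) = Mul(k, Rational(-1, 7)) = Mul(Rational(-1, 7), k))
d = -12 (d = Mul(4, -3) = -12)
Mul(Mul(-23, Function('J')(-9)), d) = Mul(Mul(-23, Mul(Rational(-1, 7), -9)), -12) = Mul(Mul(-23, Rational(9, 7)), -12) = Mul(Rational(-207, 7), -12) = Rational(2484, 7)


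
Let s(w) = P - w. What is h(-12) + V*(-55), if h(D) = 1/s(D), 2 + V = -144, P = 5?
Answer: 136511/17 ≈ 8030.1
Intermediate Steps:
s(w) = 5 - w
V = -146 (V = -2 - 144 = -146)
h(D) = 1/(5 - D)
h(-12) + V*(-55) = -1/(-5 - 12) - 146*(-55) = -1/(-17) + 8030 = -1*(-1/17) + 8030 = 1/17 + 8030 = 136511/17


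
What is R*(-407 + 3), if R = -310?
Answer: 125240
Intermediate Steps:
R*(-407 + 3) = -310*(-407 + 3) = -310*(-404) = 125240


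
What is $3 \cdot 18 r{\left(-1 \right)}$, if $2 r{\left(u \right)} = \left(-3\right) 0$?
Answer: $0$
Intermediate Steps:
$r{\left(u \right)} = 0$ ($r{\left(u \right)} = \frac{\left(-3\right) 0}{2} = \frac{1}{2} \cdot 0 = 0$)
$3 \cdot 18 r{\left(-1 \right)} = 3 \cdot 18 \cdot 0 = 54 \cdot 0 = 0$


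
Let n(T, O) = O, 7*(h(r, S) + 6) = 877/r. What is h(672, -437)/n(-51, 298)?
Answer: -27347/1401792 ≈ -0.019509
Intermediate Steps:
h(r, S) = -6 + 877/(7*r) (h(r, S) = -6 + (877/r)/7 = -6 + 877/(7*r))
h(672, -437)/n(-51, 298) = (-6 + (877/7)/672)/298 = (-6 + (877/7)*(1/672))*(1/298) = (-6 + 877/4704)*(1/298) = -27347/4704*1/298 = -27347/1401792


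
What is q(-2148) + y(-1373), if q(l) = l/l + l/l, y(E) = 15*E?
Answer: -20593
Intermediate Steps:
q(l) = 2 (q(l) = 1 + 1 = 2)
q(-2148) + y(-1373) = 2 + 15*(-1373) = 2 - 20595 = -20593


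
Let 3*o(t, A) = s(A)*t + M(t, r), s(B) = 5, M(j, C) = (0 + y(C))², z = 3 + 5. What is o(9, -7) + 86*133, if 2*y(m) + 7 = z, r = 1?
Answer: 137437/12 ≈ 11453.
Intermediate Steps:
z = 8
y(m) = ½ (y(m) = -7/2 + (½)*8 = -7/2 + 4 = ½)
M(j, C) = ¼ (M(j, C) = (0 + ½)² = (½)² = ¼)
o(t, A) = 1/12 + 5*t/3 (o(t, A) = (5*t + ¼)/3 = (¼ + 5*t)/3 = 1/12 + 5*t/3)
o(9, -7) + 86*133 = (1/12 + (5/3)*9) + 86*133 = (1/12 + 15) + 11438 = 181/12 + 11438 = 137437/12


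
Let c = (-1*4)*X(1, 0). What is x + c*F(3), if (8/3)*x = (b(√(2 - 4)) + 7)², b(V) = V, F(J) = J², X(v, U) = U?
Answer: 141/8 + 21*I*√2/4 ≈ 17.625 + 7.4246*I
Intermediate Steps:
x = 3*(7 + I*√2)²/8 (x = 3*(√(2 - 4) + 7)²/8 = 3*(√(-2) + 7)²/8 = 3*(I*√2 + 7)²/8 = 3*(7 + I*√2)²/8 ≈ 17.625 + 7.4246*I)
c = 0 (c = -1*4*0 = -4*0 = 0)
x + c*F(3) = (141/8 + 21*I*√2/4) + 0*3² = (141/8 + 21*I*√2/4) + 0*9 = (141/8 + 21*I*√2/4) + 0 = 141/8 + 21*I*√2/4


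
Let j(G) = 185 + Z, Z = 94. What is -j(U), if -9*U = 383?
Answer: -279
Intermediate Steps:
U = -383/9 (U = -⅑*383 = -383/9 ≈ -42.556)
j(G) = 279 (j(G) = 185 + 94 = 279)
-j(U) = -1*279 = -279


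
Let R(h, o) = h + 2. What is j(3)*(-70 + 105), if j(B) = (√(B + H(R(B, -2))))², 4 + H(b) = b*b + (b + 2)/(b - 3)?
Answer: 1925/2 ≈ 962.50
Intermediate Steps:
R(h, o) = 2 + h
H(b) = -4 + b² + (2 + b)/(-3 + b) (H(b) = -4 + (b*b + (b + 2)/(b - 3)) = -4 + (b² + (2 + b)/(-3 + b)) = -4 + b² + (2 + b)/(-3 + b))
j(B) = B + (8 + (2 + B)³ - 3*B - 3*(2 + B)²)/(-1 + B) (j(B) = (√(B + (14 + (2 + B)³ - 3*(2 + B) - 3*(2 + B)²)/(-3 + (2 + B))))² = (√(B + (14 + (2 + B)³ + (-6 - 3*B) - 3*(2 + B)²)/(-1 + B)))² = (√(B + (8 + (2 + B)³ - 3*B - 3*(2 + B)²)/(-1 + B)))² = B + (8 + (2 + B)³ - 3*B - 3*(2 + B)²)/(-1 + B))
j(3)*(-70 + 105) = ((4 + 3³ - 4*3 + 4*3²)/(-1 + 3))*(-70 + 105) = ((4 + 27 - 12 + 4*9)/2)*35 = ((4 + 27 - 12 + 36)/2)*35 = ((½)*55)*35 = (55/2)*35 = 1925/2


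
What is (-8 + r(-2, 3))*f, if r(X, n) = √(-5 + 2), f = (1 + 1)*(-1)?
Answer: 16 - 2*I*√3 ≈ 16.0 - 3.4641*I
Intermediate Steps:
f = -2 (f = 2*(-1) = -2)
r(X, n) = I*√3 (r(X, n) = √(-3) = I*√3)
(-8 + r(-2, 3))*f = (-8 + I*√3)*(-2) = 16 - 2*I*√3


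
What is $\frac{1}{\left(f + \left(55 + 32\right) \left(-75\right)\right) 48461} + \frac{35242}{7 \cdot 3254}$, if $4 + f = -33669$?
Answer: $\frac{4903761374607}{3169453397306} \approx 1.5472$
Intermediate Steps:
$f = -33673$ ($f = -4 - 33669 = -33673$)
$\frac{1}{\left(f + \left(55 + 32\right) \left(-75\right)\right) 48461} + \frac{35242}{7 \cdot 3254} = \frac{1}{\left(-33673 + \left(55 + 32\right) \left(-75\right)\right) 48461} + \frac{35242}{7 \cdot 3254} = \frac{1}{-33673 + 87 \left(-75\right)} \frac{1}{48461} + \frac{35242}{22778} = \frac{1}{-33673 - 6525} \cdot \frac{1}{48461} + 35242 \cdot \frac{1}{22778} = \frac{1}{-40198} \cdot \frac{1}{48461} + \frac{17621}{11389} = \left(- \frac{1}{40198}\right) \frac{1}{48461} + \frac{17621}{11389} = - \frac{1}{1948035278} + \frac{17621}{11389} = \frac{4903761374607}{3169453397306}$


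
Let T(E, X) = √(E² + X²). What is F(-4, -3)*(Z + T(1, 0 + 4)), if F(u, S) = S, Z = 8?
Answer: -24 - 3*√17 ≈ -36.369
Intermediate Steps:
F(-4, -3)*(Z + T(1, 0 + 4)) = -3*(8 + √(1² + (0 + 4)²)) = -3*(8 + √(1 + 4²)) = -3*(8 + √(1 + 16)) = -3*(8 + √17) = -24 - 3*√17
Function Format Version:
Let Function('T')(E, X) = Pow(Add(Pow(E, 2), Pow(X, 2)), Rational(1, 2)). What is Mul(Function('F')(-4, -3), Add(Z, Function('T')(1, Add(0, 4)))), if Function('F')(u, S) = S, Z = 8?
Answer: Add(-24, Mul(-3, Pow(17, Rational(1, 2)))) ≈ -36.369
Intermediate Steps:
Mul(Function('F')(-4, -3), Add(Z, Function('T')(1, Add(0, 4)))) = Mul(-3, Add(8, Pow(Add(Pow(1, 2), Pow(Add(0, 4), 2)), Rational(1, 2)))) = Mul(-3, Add(8, Pow(Add(1, Pow(4, 2)), Rational(1, 2)))) = Mul(-3, Add(8, Pow(Add(1, 16), Rational(1, 2)))) = Mul(-3, Add(8, Pow(17, Rational(1, 2)))) = Add(-24, Mul(-3, Pow(17, Rational(1, 2))))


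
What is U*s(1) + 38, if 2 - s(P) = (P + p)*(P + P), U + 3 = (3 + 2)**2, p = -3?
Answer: 170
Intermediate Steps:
U = 22 (U = -3 + (3 + 2)**2 = -3 + 5**2 = -3 + 25 = 22)
s(P) = 2 - 2*P*(-3 + P) (s(P) = 2 - (P - 3)*(P + P) = 2 - (-3 + P)*2*P = 2 - 2*P*(-3 + P))
U*s(1) + 38 = 22*(2 - 2*1**2 + 6*1) + 38 = 22*(2 - 2*1 + 6) + 38 = 22*(2 - 2 + 6) + 38 = 22*6 + 38 = 132 + 38 = 170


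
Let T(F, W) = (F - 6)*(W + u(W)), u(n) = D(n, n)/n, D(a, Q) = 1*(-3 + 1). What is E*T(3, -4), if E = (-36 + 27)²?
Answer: 1701/2 ≈ 850.50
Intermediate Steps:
D(a, Q) = -2 (D(a, Q) = 1*(-2) = -2)
u(n) = -2/n
T(F, W) = (-6 + F)*(W - 2/W) (T(F, W) = (F - 6)*(W - 2/W) = (-6 + F)*(W - 2/W))
E = 81 (E = (-9)² = 81)
E*T(3, -4) = 81*((12 - 2*3 + (-4)²*(-6 + 3))/(-4)) = 81*(-(12 - 6 + 16*(-3))/4) = 81*(-(12 - 6 - 48)/4) = 81*(-¼*(-42)) = 81*(21/2) = 1701/2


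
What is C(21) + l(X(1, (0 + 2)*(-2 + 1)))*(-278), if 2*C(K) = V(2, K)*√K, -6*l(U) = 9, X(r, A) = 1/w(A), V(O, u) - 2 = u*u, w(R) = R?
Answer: 417 + 443*√21/2 ≈ 1432.0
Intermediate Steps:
V(O, u) = 2 + u² (V(O, u) = 2 + u*u = 2 + u²)
X(r, A) = 1/A
l(U) = -3/2 (l(U) = -⅙*9 = -3/2)
C(K) = √K*(2 + K²)/2 (C(K) = ((2 + K²)*√K)/2 = (√K*(2 + K²))/2 = √K*(2 + K²)/2)
C(21) + l(X(1, (0 + 2)*(-2 + 1)))*(-278) = √21*(2 + 21²)/2 - 3/2*(-278) = √21*(2 + 441)/2 + 417 = (½)*√21*443 + 417 = 443*√21/2 + 417 = 417 + 443*√21/2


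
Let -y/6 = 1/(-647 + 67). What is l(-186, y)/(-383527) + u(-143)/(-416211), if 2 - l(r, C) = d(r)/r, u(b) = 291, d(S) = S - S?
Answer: -37479593/53209385399 ≈ -0.00070438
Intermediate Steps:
d(S) = 0
y = 3/290 (y = -6/(-647 + 67) = -6/(-580) = -6*(-1/580) = 3/290 ≈ 0.010345)
l(r, C) = 2 (l(r, C) = 2 - 0/r = 2 - 1*0 = 2 + 0 = 2)
l(-186, y)/(-383527) + u(-143)/(-416211) = 2/(-383527) + 291/(-416211) = 2*(-1/383527) + 291*(-1/416211) = -2/383527 - 97/138737 = -37479593/53209385399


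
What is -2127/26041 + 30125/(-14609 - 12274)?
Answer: -841665266/700060203 ≈ -1.2023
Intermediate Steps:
-2127/26041 + 30125/(-14609 - 12274) = -2127*1/26041 + 30125/(-26883) = -2127/26041 + 30125*(-1/26883) = -2127/26041 - 30125/26883 = -841665266/700060203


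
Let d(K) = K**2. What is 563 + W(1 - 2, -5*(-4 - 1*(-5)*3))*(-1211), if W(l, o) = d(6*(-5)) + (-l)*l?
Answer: -1088126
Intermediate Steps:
W(l, o) = 900 - l**2 (W(l, o) = (6*(-5))**2 + (-l)*l = (-30)**2 - l**2 = 900 - l**2)
563 + W(1 - 2, -5*(-4 - 1*(-5)*3))*(-1211) = 563 + (900 - (1 - 2)**2)*(-1211) = 563 + (900 - 1*(-1)**2)*(-1211) = 563 + (900 - 1*1)*(-1211) = 563 + (900 - 1)*(-1211) = 563 + 899*(-1211) = 563 - 1088689 = -1088126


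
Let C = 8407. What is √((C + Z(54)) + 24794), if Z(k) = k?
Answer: 3*√3695 ≈ 182.36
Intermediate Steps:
√((C + Z(54)) + 24794) = √((8407 + 54) + 24794) = √(8461 + 24794) = √33255 = 3*√3695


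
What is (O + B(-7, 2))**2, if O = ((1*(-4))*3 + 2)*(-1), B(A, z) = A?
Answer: 9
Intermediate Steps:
O = 10 (O = (-4*3 + 2)*(-1) = (-12 + 2)*(-1) = -10*(-1) = 10)
(O + B(-7, 2))**2 = (10 - 7)**2 = 3**2 = 9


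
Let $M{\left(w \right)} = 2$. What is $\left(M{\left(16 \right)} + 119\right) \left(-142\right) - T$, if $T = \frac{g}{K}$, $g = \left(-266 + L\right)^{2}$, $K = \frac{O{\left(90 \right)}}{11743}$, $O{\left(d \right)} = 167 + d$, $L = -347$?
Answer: $- \frac{4417071141}{257} \approx -1.7187 \cdot 10^{7}$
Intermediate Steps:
$K = \frac{257}{11743}$ ($K = \frac{167 + 90}{11743} = 257 \cdot \frac{1}{11743} = \frac{257}{11743} \approx 0.021885$)
$g = 375769$ ($g = \left(-266 - 347\right)^{2} = \left(-613\right)^{2} = 375769$)
$T = \frac{4412655367}{257}$ ($T = \frac{375769}{\frac{257}{11743}} = 375769 \cdot \frac{11743}{257} = \frac{4412655367}{257} \approx 1.717 \cdot 10^{7}$)
$\left(M{\left(16 \right)} + 119\right) \left(-142\right) - T = \left(2 + 119\right) \left(-142\right) - \frac{4412655367}{257} = 121 \left(-142\right) - \frac{4412655367}{257} = -17182 - \frac{4412655367}{257} = - \frac{4417071141}{257}$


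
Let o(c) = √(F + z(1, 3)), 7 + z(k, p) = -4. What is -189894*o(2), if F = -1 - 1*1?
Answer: -189894*I*√13 ≈ -6.8467e+5*I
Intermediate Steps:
F = -2 (F = -1 - 1 = -2)
z(k, p) = -11 (z(k, p) = -7 - 4 = -11)
o(c) = I*√13 (o(c) = √(-2 - 11) = √(-13) = I*√13)
-189894*o(2) = -189894*I*√13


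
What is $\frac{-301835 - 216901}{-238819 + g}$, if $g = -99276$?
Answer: $\frac{518736}{338095} \approx 1.5343$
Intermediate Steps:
$\frac{-301835 - 216901}{-238819 + g} = \frac{-301835 - 216901}{-238819 - 99276} = - \frac{518736}{-338095} = \left(-518736\right) \left(- \frac{1}{338095}\right) = \frac{518736}{338095}$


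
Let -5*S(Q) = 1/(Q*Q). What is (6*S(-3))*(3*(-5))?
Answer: 2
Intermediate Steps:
S(Q) = -1/(5*Q²) (S(Q) = -1/(5*Q*Q) = -1/(5*Q²))
(6*S(-3))*(3*(-5)) = (6*(-⅕/(-3)²))*(3*(-5)) = (6*(-⅕*⅑))*(-15) = (6*(-1/45))*(-15) = -2/15*(-15) = 2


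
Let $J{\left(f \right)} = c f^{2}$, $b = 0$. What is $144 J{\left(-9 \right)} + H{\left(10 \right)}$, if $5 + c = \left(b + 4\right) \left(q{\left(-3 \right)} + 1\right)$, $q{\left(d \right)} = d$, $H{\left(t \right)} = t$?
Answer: $-151622$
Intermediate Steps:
$c = -13$ ($c = -5 + \left(0 + 4\right) \left(-3 + 1\right) = -5 + 4 \left(-2\right) = -5 - 8 = -13$)
$J{\left(f \right)} = - 13 f^{2}$
$144 J{\left(-9 \right)} + H{\left(10 \right)} = 144 \left(- 13 \left(-9\right)^{2}\right) + 10 = 144 \left(\left(-13\right) 81\right) + 10 = 144 \left(-1053\right) + 10 = -151632 + 10 = -151622$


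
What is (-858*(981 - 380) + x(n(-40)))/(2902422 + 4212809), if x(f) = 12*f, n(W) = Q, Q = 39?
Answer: -515190/7115231 ≈ -0.072407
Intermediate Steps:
n(W) = 39
(-858*(981 - 380) + x(n(-40)))/(2902422 + 4212809) = (-858*(981 - 380) + 12*39)/(2902422 + 4212809) = (-858*601 + 468)/7115231 = (-515658 + 468)*(1/7115231) = -515190*1/7115231 = -515190/7115231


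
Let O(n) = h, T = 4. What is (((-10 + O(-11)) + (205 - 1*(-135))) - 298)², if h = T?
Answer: 1296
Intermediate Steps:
h = 4
O(n) = 4
(((-10 + O(-11)) + (205 - 1*(-135))) - 298)² = (((-10 + 4) + (205 - 1*(-135))) - 298)² = ((-6 + (205 + 135)) - 298)² = ((-6 + 340) - 298)² = (334 - 298)² = 36² = 1296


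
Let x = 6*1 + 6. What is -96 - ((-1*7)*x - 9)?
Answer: -3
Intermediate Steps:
x = 12 (x = 6 + 6 = 12)
-96 - ((-1*7)*x - 9) = -96 - (-1*7*12 - 9) = -96 - (-7*12 - 9) = -96 - (-84 - 9) = -96 - 1*(-93) = -96 + 93 = -3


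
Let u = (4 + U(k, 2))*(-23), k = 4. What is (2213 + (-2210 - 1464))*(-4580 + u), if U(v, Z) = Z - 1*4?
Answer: 6758586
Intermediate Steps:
U(v, Z) = -4 + Z (U(v, Z) = Z - 4 = -4 + Z)
u = -46 (u = (4 + (-4 + 2))*(-23) = (4 - 2)*(-23) = 2*(-23) = -46)
(2213 + (-2210 - 1464))*(-4580 + u) = (2213 + (-2210 - 1464))*(-4580 - 46) = (2213 - 3674)*(-4626) = -1461*(-4626) = 6758586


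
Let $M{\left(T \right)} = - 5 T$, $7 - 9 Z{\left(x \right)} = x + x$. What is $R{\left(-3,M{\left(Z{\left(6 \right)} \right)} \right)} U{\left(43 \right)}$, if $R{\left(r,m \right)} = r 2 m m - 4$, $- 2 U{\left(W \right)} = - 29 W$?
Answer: $- \frac{846713}{27} \approx -31360.0$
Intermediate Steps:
$U{\left(W \right)} = \frac{29 W}{2}$ ($U{\left(W \right)} = - \frac{\left(-29\right) W}{2} = \frac{29 W}{2}$)
$Z{\left(x \right)} = \frac{7}{9} - \frac{2 x}{9}$ ($Z{\left(x \right)} = \frac{7}{9} - \frac{x + x}{9} = \frac{7}{9} - \frac{2 x}{9}$)
$R{\left(r,m \right)} = -4 + 2 r m^{2}$ ($R{\left(r,m \right)} = r 2 m^{2} - 4 = 2 r m^{2} - 4 = -4 + 2 r m^{2}$)
$R{\left(-3,M{\left(Z{\left(6 \right)} \right)} \right)} U{\left(43 \right)} = \left(-4 + 2 \left(-3\right) \left(- 5 \left(\frac{7}{9} - \frac{4}{3}\right)\right)^{2}\right) \frac{29}{2} \cdot 43 = \left(-4 + 2 \left(-3\right) \left(- 5 \left(\frac{7}{9} - \frac{4}{3}\right)\right)^{2}\right) \frac{1247}{2} = \left(-4 + 2 \left(-3\right) \left(\left(-5\right) \left(- \frac{5}{9}\right)\right)^{2}\right) \frac{1247}{2} = \left(-4 + 2 \left(-3\right) \left(\frac{25}{9}\right)^{2}\right) \frac{1247}{2} = \left(-4 + 2 \left(-3\right) \frac{625}{81}\right) \frac{1247}{2} = \left(-4 - \frac{1250}{27}\right) \frac{1247}{2} = \left(- \frac{1358}{27}\right) \frac{1247}{2} = - \frac{846713}{27}$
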